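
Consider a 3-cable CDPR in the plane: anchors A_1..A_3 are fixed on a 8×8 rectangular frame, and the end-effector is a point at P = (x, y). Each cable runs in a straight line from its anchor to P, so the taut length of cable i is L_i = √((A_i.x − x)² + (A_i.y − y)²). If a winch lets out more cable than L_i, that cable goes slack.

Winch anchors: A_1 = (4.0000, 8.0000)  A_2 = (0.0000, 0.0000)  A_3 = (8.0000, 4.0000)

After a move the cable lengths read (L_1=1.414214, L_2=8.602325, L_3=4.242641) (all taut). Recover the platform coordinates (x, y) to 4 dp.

(5.0000, 7.0000)

circle eqns → linear via eq_j − eq_1; set c_j = A_j·A_j − L_j²
c_1 = 16.0000+64.0000−2.0000 = 78.0000
8.0000·x + 16.0000·y = c_1−c_2 = 152.0000
-8.0000·x + 8.0000·y = c_1−c_3 = 16.0000
solve first two rows → x=5.0000, y=7.0000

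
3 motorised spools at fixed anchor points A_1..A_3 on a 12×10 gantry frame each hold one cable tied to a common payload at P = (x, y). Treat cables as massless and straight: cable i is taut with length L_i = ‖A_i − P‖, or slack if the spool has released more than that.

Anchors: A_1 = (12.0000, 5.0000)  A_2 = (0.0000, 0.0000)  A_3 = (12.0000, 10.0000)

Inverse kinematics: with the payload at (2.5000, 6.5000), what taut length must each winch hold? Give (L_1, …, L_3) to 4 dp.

cable 1: Δx=9.5000, Δy=-1.5000; L_1 = √(Δx²+Δy²) = 9.6177
cable 2: Δx=-2.5000, Δy=-6.5000; L_2 = √(Δx²+Δy²) = 6.9642
cable 3: Δx=9.5000, Δy=3.5000; L_3 = √(Δx²+Δy²) = 10.1242

(9.6177, 6.9642, 10.1242)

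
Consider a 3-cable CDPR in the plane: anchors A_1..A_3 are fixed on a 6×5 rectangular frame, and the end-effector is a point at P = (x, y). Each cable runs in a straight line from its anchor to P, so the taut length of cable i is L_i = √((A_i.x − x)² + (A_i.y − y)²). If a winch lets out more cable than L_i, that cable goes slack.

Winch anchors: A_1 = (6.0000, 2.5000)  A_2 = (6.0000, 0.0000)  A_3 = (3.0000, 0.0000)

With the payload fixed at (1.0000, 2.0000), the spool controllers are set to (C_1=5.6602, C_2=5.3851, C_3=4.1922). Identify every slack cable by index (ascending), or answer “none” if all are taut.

1, 3

cable 1: L_1 = ‖A_1−P‖ = 5.0249;  C_1 = 5.6602 → slack
cable 2: L_2 = ‖A_2−P‖ = 5.3852;  C_2 = 5.3851 → taut
cable 3: L_3 = ‖A_3−P‖ = 2.8284;  C_3 = 4.1922 → slack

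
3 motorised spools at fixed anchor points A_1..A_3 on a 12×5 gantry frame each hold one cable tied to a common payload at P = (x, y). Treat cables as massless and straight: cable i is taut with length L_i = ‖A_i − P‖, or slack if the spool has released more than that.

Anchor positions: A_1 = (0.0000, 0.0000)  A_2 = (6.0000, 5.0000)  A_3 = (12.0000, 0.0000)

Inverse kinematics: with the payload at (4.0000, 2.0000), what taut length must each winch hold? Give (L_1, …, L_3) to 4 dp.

(4.4721, 3.6056, 8.2462)

L_1 = √((0.0000−4.0000)² + (0.0000−2.0000)²) = 4.4721
L_2 = √((6.0000−4.0000)² + (5.0000−2.0000)²) = 3.6056
L_3 = √((12.0000−4.0000)² + (0.0000−2.0000)²) = 8.2462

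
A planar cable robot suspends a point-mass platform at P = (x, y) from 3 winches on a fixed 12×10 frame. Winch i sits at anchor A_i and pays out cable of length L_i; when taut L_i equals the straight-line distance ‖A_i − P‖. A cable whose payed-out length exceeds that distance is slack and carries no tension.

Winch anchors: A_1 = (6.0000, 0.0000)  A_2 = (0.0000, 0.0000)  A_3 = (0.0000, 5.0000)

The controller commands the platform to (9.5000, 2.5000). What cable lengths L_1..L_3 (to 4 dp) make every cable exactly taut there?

(4.3012, 9.8234, 9.8234)

L_1 = √((6.0000−9.5000)² + (0.0000−2.5000)²) = 4.3012
L_2 = √((0.0000−9.5000)² + (0.0000−2.5000)²) = 9.8234
L_3 = √((0.0000−9.5000)² + (5.0000−2.5000)²) = 9.8234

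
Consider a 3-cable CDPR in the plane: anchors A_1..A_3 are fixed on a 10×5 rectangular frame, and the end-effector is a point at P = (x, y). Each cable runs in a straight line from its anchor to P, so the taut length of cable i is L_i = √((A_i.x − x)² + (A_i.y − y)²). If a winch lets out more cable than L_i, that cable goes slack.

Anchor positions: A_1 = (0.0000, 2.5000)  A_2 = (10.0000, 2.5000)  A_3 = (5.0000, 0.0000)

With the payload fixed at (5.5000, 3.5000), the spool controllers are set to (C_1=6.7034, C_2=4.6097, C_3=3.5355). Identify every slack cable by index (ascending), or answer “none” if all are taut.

cable 1: L_1 = ‖A_1−P‖ = 5.5902;  C_1 = 6.7034 → slack
cable 2: L_2 = ‖A_2−P‖ = 4.6098;  C_2 = 4.6097 → taut
cable 3: L_3 = ‖A_3−P‖ = 3.5355;  C_3 = 3.5355 → taut

1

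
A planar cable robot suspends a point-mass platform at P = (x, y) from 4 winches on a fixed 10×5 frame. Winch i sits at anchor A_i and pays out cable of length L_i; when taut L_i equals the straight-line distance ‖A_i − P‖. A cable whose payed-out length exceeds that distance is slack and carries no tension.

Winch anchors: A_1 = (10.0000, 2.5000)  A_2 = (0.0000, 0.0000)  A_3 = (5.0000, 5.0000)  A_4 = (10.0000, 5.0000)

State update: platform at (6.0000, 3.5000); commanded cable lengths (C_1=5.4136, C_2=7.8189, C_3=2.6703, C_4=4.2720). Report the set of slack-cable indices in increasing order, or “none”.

1, 2, 3

cable 1: L_1 = ‖A_1−P‖ = 4.1231;  C_1 = 5.4136 → slack
cable 2: L_2 = ‖A_2−P‖ = 6.9462;  C_2 = 7.8189 → slack
cable 3: L_3 = ‖A_3−P‖ = 1.8028;  C_3 = 2.6703 → slack
cable 4: L_4 = ‖A_4−P‖ = 4.2720;  C_4 = 4.2720 → taut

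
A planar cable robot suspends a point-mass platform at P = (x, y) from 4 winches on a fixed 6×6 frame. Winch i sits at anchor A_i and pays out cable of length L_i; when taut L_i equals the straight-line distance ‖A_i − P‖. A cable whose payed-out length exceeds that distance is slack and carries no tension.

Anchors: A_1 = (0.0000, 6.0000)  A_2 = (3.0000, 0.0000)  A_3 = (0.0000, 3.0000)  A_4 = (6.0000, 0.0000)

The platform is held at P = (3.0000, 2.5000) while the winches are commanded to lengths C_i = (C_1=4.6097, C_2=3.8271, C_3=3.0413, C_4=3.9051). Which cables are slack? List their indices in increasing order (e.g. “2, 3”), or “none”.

2

cable 1: L_1 = ‖A_1−P‖ = 4.6098;  C_1 = 4.6097 → taut
cable 2: L_2 = ‖A_2−P‖ = 2.5000;  C_2 = 3.8271 → slack
cable 3: L_3 = ‖A_3−P‖ = 3.0414;  C_3 = 3.0413 → taut
cable 4: L_4 = ‖A_4−P‖ = 3.9051;  C_4 = 3.9051 → taut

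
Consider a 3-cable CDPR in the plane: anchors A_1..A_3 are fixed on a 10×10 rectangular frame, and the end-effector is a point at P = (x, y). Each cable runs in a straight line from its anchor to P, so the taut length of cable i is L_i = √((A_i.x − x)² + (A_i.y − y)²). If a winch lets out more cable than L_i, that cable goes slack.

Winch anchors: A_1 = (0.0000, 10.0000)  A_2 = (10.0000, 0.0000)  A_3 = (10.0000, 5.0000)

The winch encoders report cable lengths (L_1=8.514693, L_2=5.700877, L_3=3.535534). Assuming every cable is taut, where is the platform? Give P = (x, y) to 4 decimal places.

(6.5000, 4.5000)

circle eqns → linear via eq_j − eq_1; set k_j = A_j·A_j − L_j²
k_1 = 0.0000+100.0000−72.5000 = 27.5000
-20.0000·x + 20.0000·y = k_1−k_2 = -40.0000
-20.0000·x + 10.0000·y = k_1−k_3 = -85.0000
solve first two rows → x=6.5000, y=4.5000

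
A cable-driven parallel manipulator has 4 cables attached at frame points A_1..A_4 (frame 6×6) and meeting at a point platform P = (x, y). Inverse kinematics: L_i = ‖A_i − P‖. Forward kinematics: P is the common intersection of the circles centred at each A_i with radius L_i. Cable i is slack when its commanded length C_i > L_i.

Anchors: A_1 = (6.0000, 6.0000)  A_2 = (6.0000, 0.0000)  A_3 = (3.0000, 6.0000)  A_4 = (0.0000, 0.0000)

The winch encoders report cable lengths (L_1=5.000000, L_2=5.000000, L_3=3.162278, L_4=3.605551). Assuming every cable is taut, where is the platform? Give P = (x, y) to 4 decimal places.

expand ‖A_i−P‖²=L_i² and subtract eq 1 (k_i ≔ ‖A_i‖²−L_i²)
k_1 = 36.0000+36.0000−25.0000 = 47.0000
eq1−eq2 → [0.0000  12.0000]·P = 36.0000
eq1−eq3 → [6.0000  0.0000]·P = 12.0000
eq1−eq4 → [12.0000  12.0000]·P = 60.0000
2×2 solve → P = (2.0000, 3.0000)
check cable 4: ‖A_4−P‖² = 13.0000 ≈ L_4² = 13.0000 ✓

(2.0000, 3.0000)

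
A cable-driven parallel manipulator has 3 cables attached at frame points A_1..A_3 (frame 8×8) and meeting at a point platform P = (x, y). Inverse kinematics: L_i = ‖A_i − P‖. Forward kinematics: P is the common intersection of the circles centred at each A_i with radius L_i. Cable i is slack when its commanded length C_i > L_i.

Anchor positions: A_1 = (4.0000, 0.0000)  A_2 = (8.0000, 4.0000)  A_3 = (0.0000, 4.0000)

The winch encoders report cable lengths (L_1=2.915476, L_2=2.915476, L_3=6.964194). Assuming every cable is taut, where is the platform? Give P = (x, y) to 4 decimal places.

(6.5000, 1.5000)

circle eqns → linear via eq_j − eq_1; set c_j = A_j·A_j − L_j²
c_1 = 16.0000+0.0000−8.5000 = 7.5000
-8.0000·x − 8.0000·y = c_1−c_2 = -64.0000
8.0000·x − 8.0000·y = c_1−c_3 = 40.0000
solve first two rows → x=6.5000, y=1.5000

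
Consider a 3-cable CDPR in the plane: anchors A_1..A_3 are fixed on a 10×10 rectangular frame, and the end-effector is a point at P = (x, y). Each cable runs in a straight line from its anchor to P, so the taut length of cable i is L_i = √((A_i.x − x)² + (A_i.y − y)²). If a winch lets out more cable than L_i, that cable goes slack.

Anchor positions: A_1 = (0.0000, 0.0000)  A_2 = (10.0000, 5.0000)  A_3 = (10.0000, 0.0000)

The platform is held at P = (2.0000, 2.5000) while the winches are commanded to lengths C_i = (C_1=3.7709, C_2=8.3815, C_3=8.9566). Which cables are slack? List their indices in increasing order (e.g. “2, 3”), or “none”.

cable 1: √((-2.0000)²+(-2.5000)²)=3.2016, C_1=3.7709: slack
cable 2: √((8.0000)²+(2.5000)²)=8.3815, C_2=8.3815: taut
cable 3: √((8.0000)²+(-2.5000)²)=8.3815, C_3=8.9566: slack

1, 3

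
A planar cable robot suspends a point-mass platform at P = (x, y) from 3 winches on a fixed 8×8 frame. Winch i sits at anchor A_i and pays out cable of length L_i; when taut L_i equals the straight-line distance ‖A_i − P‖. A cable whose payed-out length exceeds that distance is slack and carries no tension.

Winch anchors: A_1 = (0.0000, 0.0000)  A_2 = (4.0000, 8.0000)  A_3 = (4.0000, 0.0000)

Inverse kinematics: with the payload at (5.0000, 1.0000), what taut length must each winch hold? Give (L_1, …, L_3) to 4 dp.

L_1 = √((0.0000−5.0000)² + (0.0000−1.0000)²) = 5.0990
L_2 = √((4.0000−5.0000)² + (8.0000−1.0000)²) = 7.0711
L_3 = √((4.0000−5.0000)² + (0.0000−1.0000)²) = 1.4142

(5.0990, 7.0711, 1.4142)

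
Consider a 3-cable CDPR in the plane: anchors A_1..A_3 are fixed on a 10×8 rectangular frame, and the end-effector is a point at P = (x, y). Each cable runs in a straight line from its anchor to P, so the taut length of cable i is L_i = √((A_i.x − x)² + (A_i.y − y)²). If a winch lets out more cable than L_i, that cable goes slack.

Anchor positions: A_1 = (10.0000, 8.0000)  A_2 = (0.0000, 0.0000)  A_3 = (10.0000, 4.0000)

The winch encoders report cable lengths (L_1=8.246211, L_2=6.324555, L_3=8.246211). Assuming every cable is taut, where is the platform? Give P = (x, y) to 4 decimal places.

expand ‖A_i−P‖²=L_i² and subtract eq 1 (k_i ≔ ‖A_i‖²−L_i²)
k_1 = 100.0000+64.0000−68.0000 = 96.0000
eq1−eq2 → [20.0000  16.0000]·P = 136.0000
eq1−eq3 → [0.0000  8.0000]·P = 48.0000
2×2 solve → P = (2.0000, 6.0000)

(2.0000, 6.0000)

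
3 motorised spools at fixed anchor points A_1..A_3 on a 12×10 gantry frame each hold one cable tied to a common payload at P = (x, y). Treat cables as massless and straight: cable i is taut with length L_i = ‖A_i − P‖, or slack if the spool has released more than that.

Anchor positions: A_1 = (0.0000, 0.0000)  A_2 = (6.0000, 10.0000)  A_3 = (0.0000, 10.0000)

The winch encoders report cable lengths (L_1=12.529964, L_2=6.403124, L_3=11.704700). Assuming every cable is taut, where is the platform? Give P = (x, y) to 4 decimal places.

circle eqns → linear via eq_j − eq_1; set k_j = A_j·A_j − L_j²
k_1 = 0.0000+0.0000−157.0000 = -157.0000
-12.0000·x − 20.0000·y = k_1−k_2 = -252.0000
0.0000·x − 20.0000·y = k_1−k_3 = -120.0000
solve first two rows → x=11.0000, y=6.0000

(11.0000, 6.0000)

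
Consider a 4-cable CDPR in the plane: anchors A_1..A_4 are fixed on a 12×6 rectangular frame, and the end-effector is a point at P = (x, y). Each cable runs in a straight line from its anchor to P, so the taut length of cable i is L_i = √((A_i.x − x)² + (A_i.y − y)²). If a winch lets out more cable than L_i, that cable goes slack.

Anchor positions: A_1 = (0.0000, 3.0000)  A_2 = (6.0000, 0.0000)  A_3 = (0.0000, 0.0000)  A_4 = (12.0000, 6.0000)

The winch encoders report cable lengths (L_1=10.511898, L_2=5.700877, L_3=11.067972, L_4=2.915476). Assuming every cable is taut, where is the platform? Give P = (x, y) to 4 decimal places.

(10.5000, 3.5000)

circle eqns → linear via eq_j − eq_1; set q_j = A_j·A_j − L_j²
q_1 = 0.0000+9.0000−110.5000 = -101.5000
-12.0000·x + 6.0000·y = q_1−q_2 = -105.0000
0.0000·x + 6.0000·y = q_1−q_3 = 21.0000
-24.0000·x − 6.0000·y = q_1−q_4 = -273.0000
solve first two rows → x=10.5000, y=3.5000
check cable 4: ‖A_4−P‖² = 8.5000 ≈ L_4² = 8.5000 ✓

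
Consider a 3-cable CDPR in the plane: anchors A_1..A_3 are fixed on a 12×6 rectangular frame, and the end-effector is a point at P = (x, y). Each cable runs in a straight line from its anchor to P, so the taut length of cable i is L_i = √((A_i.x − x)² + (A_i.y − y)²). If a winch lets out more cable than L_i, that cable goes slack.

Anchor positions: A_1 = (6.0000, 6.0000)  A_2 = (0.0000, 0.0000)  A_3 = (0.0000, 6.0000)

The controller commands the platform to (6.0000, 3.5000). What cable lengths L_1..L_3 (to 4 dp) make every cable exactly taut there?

cable 1: Δx=0.0000, Δy=2.5000; L_1 = √(Δx²+Δy²) = 2.5000
cable 2: Δx=-6.0000, Δy=-3.5000; L_2 = √(Δx²+Δy²) = 6.9462
cable 3: Δx=-6.0000, Δy=2.5000; L_3 = √(Δx²+Δy²) = 6.5000

(2.5000, 6.9462, 6.5000)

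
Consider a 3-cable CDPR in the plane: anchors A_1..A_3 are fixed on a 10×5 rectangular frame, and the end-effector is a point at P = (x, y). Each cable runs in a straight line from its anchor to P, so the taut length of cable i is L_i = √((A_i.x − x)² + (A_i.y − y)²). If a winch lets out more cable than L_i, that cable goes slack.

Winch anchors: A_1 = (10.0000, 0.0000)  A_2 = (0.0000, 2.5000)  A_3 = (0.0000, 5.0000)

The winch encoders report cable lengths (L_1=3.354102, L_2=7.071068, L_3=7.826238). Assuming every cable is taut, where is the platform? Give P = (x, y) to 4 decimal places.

(7.0000, 1.5000)

circle eqns → linear via eq_j − eq_1; set c_j = A_j·A_j − L_j²
c_1 = 100.0000+0.0000−11.2500 = 88.7500
20.0000·x − 5.0000·y = c_1−c_2 = 132.5000
20.0000·x − 10.0000·y = c_1−c_3 = 125.0000
solve first two rows → x=7.0000, y=1.5000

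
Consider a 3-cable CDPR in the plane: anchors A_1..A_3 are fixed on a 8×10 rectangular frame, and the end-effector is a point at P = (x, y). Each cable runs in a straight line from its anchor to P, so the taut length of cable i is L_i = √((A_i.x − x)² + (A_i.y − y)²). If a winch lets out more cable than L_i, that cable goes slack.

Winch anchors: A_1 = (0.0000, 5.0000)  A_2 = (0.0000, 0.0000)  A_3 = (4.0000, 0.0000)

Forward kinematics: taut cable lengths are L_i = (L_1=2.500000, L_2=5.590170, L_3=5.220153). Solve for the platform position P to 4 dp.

expand ‖A_i−P‖²=L_i² and subtract eq 1 (q_i ≔ ‖A_i‖²−L_i²)
q_1 = 0.0000+25.0000−6.2500 = 18.7500
eq1−eq2 → [0.0000  10.0000]·P = 50.0000
eq1−eq3 → [-8.0000  10.0000]·P = 30.0000
2×2 solve → P = (2.5000, 5.0000)

(2.5000, 5.0000)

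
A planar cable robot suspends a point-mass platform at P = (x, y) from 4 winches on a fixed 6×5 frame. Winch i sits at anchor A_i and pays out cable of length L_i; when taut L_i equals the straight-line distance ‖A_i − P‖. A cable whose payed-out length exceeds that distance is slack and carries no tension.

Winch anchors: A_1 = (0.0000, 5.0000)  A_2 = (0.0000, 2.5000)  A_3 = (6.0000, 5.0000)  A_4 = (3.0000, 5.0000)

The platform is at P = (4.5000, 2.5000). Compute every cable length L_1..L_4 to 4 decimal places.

(5.1478, 4.5000, 2.9155, 2.9155)

cable 1: Δx=-4.5000, Δy=2.5000; L_1 = √(Δx²+Δy²) = 5.1478
cable 2: Δx=-4.5000, Δy=0.0000; L_2 = √(Δx²+Δy²) = 4.5000
cable 3: Δx=1.5000, Δy=2.5000; L_3 = √(Δx²+Δy²) = 2.9155
cable 4: Δx=-1.5000, Δy=2.5000; L_4 = √(Δx²+Δy²) = 2.9155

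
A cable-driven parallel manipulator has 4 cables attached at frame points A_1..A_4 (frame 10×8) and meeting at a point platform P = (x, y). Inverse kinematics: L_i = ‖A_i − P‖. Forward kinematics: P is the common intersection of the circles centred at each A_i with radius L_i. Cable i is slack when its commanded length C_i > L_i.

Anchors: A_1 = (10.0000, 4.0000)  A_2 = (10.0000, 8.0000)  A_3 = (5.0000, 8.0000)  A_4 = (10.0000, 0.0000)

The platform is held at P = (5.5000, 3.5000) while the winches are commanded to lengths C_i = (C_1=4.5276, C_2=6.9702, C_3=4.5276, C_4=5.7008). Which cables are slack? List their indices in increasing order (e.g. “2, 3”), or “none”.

cable 1: L_1 = ‖A_1−P‖ = 4.5277;  C_1 = 4.5276 → taut
cable 2: L_2 = ‖A_2−P‖ = 6.3640;  C_2 = 6.9702 → slack
cable 3: L_3 = ‖A_3−P‖ = 4.5277;  C_3 = 4.5276 → taut
cable 4: L_4 = ‖A_4−P‖ = 5.7009;  C_4 = 5.7008 → taut

2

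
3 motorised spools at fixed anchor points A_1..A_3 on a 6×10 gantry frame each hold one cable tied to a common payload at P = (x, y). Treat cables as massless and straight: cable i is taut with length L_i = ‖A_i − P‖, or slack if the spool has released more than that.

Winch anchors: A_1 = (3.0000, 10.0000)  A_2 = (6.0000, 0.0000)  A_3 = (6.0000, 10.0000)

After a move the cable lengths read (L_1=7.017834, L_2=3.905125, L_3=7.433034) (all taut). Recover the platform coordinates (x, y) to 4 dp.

circle eqns → linear via eq_j − eq_1; set q_j = A_j·A_j − L_j²
q_1 = 9.0000+100.0000−49.2500 = 59.7500
-6.0000·x + 20.0000·y = q_1−q_2 = 39.0000
-6.0000·x + 0.0000·y = q_1−q_3 = -21.0000
solve first two rows → x=3.5000, y=3.0000

(3.5000, 3.0000)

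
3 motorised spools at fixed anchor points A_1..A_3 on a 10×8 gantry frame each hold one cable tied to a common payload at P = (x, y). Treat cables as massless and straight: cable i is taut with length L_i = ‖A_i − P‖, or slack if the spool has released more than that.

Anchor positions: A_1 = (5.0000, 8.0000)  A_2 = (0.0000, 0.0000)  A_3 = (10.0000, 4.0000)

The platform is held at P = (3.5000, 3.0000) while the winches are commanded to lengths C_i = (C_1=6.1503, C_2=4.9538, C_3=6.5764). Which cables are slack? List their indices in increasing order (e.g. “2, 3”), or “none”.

i=1: geometric 5.2202 vs commanded 6.1503 ⇒ slack
i=2: geometric 4.6098 vs commanded 4.9538 ⇒ slack
i=3: geometric 6.5765 vs commanded 6.5764 ⇒ taut

1, 2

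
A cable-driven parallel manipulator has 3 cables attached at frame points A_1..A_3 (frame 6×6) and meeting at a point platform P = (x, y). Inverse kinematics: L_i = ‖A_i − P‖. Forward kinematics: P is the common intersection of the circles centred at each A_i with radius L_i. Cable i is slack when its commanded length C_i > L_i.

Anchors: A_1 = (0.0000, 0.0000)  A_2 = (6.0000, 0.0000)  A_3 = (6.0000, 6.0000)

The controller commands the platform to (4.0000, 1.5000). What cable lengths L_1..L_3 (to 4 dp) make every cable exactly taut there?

L_1 = √((0.0000−4.0000)² + (0.0000−1.5000)²) = 4.2720
L_2 = √((6.0000−4.0000)² + (0.0000−1.5000)²) = 2.5000
L_3 = √((6.0000−4.0000)² + (6.0000−1.5000)²) = 4.9244

(4.2720, 2.5000, 4.9244)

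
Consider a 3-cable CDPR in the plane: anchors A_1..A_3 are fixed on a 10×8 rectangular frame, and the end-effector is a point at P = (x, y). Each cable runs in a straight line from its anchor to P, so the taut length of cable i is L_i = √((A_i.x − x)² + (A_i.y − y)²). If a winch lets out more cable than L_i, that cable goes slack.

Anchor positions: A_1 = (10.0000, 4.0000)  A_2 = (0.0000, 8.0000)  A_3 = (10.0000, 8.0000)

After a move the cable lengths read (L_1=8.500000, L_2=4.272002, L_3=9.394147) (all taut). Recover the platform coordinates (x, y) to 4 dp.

circle eqns → linear via eq_j − eq_1; set c_j = A_j·A_j − L_j²
c_1 = 100.0000+16.0000−72.2500 = 43.7500
20.0000·x − 8.0000·y = c_1−c_2 = -2.0000
0.0000·x − 8.0000·y = c_1−c_3 = -32.0000
solve first two rows → x=1.5000, y=4.0000

(1.5000, 4.0000)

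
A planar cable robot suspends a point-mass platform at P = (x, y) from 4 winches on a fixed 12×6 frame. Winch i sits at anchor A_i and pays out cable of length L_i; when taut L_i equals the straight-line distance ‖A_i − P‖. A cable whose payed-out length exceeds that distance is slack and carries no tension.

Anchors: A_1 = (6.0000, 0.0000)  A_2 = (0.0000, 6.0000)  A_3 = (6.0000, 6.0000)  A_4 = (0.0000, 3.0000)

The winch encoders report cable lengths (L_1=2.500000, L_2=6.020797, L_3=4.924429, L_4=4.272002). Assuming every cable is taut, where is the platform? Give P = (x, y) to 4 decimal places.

(4.0000, 1.5000)

each cable: (A_i−P)·(A_i−P) = L_i²; let k_i = ‖A_i‖²−L_i²
k_1 = 36.0000+0.0000−6.2500 = 29.7500
row 1: 12.0000x − 12.0000y = 30.0000  (k_2=-0.2500)
row 2: 0.0000x − 12.0000y = -18.0000  (k_3=47.7500)
row 3: 12.0000x − 6.0000y = 39.0000  (k_4=-9.2500)
Cramer on rows 1–2 → x = 4.0000, y = 1.5000
check cable 4: ‖A_4−P‖² = 18.2500 ≈ L_4² = 18.2500 ✓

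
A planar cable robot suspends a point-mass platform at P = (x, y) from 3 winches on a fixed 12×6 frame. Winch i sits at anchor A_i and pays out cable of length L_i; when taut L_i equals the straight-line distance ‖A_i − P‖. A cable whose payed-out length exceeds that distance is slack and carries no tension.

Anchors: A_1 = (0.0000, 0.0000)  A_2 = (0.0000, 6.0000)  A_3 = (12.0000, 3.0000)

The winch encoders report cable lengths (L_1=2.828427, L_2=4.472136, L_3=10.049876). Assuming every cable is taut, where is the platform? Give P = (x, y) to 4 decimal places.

(2.0000, 2.0000)

each cable: (A_i−P)·(A_i−P) = L_i²; let q_i = ‖A_i‖²−L_i²
q_1 = 0.0000+0.0000−8.0000 = -8.0000
row 1: 0.0000x − 12.0000y = -24.0000  (q_2=16.0000)
row 2: -24.0000x − 6.0000y = -60.0000  (q_3=52.0000)
Cramer on rows 1–2 → x = 2.0000, y = 2.0000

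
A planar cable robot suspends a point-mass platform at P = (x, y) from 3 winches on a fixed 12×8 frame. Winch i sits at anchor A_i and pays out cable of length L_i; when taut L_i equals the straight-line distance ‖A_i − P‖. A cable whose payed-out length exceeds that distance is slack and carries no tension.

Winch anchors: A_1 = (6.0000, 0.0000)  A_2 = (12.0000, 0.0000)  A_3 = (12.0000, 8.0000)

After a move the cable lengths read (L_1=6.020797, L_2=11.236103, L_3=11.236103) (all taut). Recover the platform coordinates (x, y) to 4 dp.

(1.5000, 4.0000)

circle eqns → linear via eq_j − eq_1; set c_j = A_j·A_j − L_j²
c_1 = 36.0000+0.0000−36.2500 = -0.2500
-12.0000·x + 0.0000·y = c_1−c_2 = -18.0000
-12.0000·x − 16.0000·y = c_1−c_3 = -82.0000
solve first two rows → x=1.5000, y=4.0000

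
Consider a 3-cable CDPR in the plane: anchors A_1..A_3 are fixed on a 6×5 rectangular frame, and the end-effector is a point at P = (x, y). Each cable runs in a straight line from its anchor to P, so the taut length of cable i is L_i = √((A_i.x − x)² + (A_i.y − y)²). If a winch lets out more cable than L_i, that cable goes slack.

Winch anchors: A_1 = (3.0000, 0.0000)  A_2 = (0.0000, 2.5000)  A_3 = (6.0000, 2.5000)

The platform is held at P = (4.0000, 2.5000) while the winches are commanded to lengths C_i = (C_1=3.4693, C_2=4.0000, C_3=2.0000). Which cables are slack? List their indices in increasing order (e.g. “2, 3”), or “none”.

1

cable 1: √((-1.0000)²+(-2.5000)²)=2.6926, C_1=3.4693: slack
cable 2: √((-4.0000)²+(0.0000)²)=4.0000, C_2=4.0000: taut
cable 3: √((2.0000)²+(0.0000)²)=2.0000, C_3=2.0000: taut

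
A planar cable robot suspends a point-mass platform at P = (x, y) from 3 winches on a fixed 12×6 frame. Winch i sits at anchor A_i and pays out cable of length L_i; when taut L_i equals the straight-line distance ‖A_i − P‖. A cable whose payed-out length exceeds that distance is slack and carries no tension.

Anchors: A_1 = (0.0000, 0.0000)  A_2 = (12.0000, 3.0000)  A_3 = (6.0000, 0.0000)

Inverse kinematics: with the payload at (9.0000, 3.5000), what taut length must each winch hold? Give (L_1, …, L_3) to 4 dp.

(9.6566, 3.0414, 4.6098)

L_1: Δ = A_1−P = (-9.0000, -3.5000) → ‖Δ‖ = √93.2500 = 9.6566
L_2: Δ = A_2−P = (3.0000, -0.5000) → ‖Δ‖ = √9.2500 = 3.0414
L_3: Δ = A_3−P = (-3.0000, -3.5000) → ‖Δ‖ = √21.2500 = 4.6098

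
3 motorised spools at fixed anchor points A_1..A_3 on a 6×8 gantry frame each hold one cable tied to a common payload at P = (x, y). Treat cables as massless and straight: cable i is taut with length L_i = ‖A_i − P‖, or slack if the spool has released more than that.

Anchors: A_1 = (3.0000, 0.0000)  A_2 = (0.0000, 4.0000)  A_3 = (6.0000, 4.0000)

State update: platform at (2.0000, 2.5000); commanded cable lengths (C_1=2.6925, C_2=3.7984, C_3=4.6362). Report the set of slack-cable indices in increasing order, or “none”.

2, 3

cable 1: L_1 = ‖A_1−P‖ = 2.6926;  C_1 = 2.6925 → taut
cable 2: L_2 = ‖A_2−P‖ = 2.5000;  C_2 = 3.7984 → slack
cable 3: L_3 = ‖A_3−P‖ = 4.2720;  C_3 = 4.6362 → slack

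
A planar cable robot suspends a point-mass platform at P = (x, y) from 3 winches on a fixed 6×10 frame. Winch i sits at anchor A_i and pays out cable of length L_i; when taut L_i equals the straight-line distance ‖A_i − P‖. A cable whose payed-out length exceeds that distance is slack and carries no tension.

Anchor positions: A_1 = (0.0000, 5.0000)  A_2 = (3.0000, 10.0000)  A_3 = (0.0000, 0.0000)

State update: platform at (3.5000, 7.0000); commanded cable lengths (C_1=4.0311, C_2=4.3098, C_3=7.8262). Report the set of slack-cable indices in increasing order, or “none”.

i=1: geometric 4.0311 vs commanded 4.0311 ⇒ taut
i=2: geometric 3.0414 vs commanded 4.3098 ⇒ slack
i=3: geometric 7.8262 vs commanded 7.8262 ⇒ taut

2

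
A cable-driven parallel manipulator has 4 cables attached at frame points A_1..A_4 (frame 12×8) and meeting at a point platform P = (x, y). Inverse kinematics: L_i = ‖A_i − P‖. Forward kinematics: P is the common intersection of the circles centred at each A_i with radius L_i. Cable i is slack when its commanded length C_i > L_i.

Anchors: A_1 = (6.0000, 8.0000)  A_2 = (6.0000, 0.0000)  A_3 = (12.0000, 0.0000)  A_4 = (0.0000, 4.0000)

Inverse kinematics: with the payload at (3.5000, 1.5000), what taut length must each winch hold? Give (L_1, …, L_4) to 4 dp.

L_1 = √((6.0000−3.5000)² + (8.0000−1.5000)²) = 6.9642
L_2 = √((6.0000−3.5000)² + (0.0000−1.5000)²) = 2.9155
L_3 = √((12.0000−3.5000)² + (0.0000−1.5000)²) = 8.6313
L_4 = √((0.0000−3.5000)² + (4.0000−1.5000)²) = 4.3012

(6.9642, 2.9155, 8.6313, 4.3012)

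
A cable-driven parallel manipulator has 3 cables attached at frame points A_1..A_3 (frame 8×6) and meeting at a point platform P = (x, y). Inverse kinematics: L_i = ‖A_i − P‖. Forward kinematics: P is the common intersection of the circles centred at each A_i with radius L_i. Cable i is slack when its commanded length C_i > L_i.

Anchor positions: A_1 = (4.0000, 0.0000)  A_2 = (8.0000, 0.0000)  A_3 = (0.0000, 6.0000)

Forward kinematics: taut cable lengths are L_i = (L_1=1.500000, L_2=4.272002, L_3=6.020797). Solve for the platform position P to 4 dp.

(4.0000, 1.5000)

circle eqns → linear via eq_j − eq_1; set k_j = A_j·A_j − L_j²
k_1 = 16.0000+0.0000−2.2500 = 13.7500
-8.0000·x + 0.0000·y = k_1−k_2 = -32.0000
8.0000·x − 12.0000·y = k_1−k_3 = 14.0000
solve first two rows → x=4.0000, y=1.5000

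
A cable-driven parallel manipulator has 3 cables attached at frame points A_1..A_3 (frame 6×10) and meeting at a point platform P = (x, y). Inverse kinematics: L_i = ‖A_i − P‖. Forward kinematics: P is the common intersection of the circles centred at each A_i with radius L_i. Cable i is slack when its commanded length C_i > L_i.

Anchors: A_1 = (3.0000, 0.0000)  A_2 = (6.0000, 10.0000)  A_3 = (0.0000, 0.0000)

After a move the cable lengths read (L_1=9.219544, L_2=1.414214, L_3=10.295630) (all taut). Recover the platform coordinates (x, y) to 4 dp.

(5.0000, 9.0000)

circle eqns → linear via eq_j − eq_1; set q_j = A_j·A_j − L_j²
q_1 = 9.0000+0.0000−85.0000 = -76.0000
-6.0000·x − 20.0000·y = q_1−q_2 = -210.0000
6.0000·x + 0.0000·y = q_1−q_3 = 30.0000
solve first two rows → x=5.0000, y=9.0000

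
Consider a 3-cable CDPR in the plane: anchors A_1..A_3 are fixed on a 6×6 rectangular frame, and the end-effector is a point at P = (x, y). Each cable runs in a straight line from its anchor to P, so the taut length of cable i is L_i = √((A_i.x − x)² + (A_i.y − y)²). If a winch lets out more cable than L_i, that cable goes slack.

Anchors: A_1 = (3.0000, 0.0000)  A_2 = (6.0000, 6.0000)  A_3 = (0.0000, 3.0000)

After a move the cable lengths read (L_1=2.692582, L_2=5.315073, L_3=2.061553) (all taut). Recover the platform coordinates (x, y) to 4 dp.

(2.0000, 2.5000)

each cable: (A_i−P)·(A_i−P) = L_i²; let q_i = ‖A_i‖²−L_i²
q_1 = 9.0000+0.0000−7.2500 = 1.7500
row 1: -6.0000x − 12.0000y = -42.0000  (q_2=43.7500)
row 2: 6.0000x − 6.0000y = -3.0000  (q_3=4.7500)
Cramer on rows 1–2 → x = 2.0000, y = 2.5000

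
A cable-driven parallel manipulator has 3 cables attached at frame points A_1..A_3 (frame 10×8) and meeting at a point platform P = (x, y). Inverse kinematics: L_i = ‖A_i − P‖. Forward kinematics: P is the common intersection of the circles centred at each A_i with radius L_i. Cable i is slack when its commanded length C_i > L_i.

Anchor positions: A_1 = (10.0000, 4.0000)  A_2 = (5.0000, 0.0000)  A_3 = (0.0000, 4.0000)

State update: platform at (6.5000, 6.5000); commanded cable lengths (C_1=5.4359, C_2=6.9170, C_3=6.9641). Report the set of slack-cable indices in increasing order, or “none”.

i=1: geometric 4.3012 vs commanded 5.4359 ⇒ slack
i=2: geometric 6.6708 vs commanded 6.9170 ⇒ slack
i=3: geometric 6.9642 vs commanded 6.9641 ⇒ taut

1, 2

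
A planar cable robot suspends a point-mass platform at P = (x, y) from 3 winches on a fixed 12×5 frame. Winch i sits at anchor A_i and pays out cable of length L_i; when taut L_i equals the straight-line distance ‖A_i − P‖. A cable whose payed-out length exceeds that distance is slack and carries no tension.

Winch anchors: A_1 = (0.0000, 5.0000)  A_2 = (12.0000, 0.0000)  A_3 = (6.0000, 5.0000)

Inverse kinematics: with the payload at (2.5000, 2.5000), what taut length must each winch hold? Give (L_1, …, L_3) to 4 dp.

(3.5355, 9.8234, 4.3012)

cable 1: Δx=-2.5000, Δy=2.5000; L_1 = √(Δx²+Δy²) = 3.5355
cable 2: Δx=9.5000, Δy=-2.5000; L_2 = √(Δx²+Δy²) = 9.8234
cable 3: Δx=3.5000, Δy=2.5000; L_3 = √(Δx²+Δy²) = 4.3012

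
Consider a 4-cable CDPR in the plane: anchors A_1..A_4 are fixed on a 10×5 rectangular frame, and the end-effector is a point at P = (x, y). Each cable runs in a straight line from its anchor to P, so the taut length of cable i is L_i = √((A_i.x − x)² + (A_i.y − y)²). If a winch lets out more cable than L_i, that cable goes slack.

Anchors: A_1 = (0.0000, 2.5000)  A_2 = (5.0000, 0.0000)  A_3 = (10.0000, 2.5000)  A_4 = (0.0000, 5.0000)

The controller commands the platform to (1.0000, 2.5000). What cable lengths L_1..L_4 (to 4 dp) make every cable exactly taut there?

L_1: Δ = A_1−P = (-1.0000, 0.0000) → ‖Δ‖ = √1.0000 = 1.0000
L_2: Δ = A_2−P = (4.0000, -2.5000) → ‖Δ‖ = √22.2500 = 4.7170
L_3: Δ = A_3−P = (9.0000, 0.0000) → ‖Δ‖ = √81.0000 = 9.0000
L_4: Δ = A_4−P = (-1.0000, 2.5000) → ‖Δ‖ = √7.2500 = 2.6926

(1.0000, 4.7170, 9.0000, 2.6926)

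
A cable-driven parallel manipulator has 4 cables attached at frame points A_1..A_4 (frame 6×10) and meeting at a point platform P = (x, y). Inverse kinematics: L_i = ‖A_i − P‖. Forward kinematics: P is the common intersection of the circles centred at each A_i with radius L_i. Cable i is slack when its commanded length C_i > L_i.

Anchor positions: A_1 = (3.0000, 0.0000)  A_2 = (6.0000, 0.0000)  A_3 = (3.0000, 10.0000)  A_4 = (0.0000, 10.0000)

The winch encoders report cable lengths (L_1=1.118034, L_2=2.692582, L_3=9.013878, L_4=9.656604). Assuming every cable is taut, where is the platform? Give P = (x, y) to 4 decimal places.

circle eqns → linear via eq_j − eq_1; set c_j = A_j·A_j − L_j²
c_1 = 9.0000+0.0000−1.2500 = 7.7500
-6.0000·x + 0.0000·y = c_1−c_2 = -21.0000
0.0000·x − 20.0000·y = c_1−c_3 = -20.0000
6.0000·x − 20.0000·y = c_1−c_4 = 1.0000
solve first two rows → x=3.5000, y=1.0000
check cable 4: ‖A_4−P‖² = 93.2500 ≈ L_4² = 93.2500 ✓

(3.5000, 1.0000)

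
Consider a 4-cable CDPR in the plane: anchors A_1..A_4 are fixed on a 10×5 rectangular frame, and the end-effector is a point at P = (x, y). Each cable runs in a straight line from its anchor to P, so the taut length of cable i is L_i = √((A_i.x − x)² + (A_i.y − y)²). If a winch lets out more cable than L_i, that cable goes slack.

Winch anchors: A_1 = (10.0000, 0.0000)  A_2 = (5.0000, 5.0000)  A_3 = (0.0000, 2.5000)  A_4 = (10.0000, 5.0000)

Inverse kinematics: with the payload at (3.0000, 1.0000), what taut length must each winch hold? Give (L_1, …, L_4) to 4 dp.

(7.0711, 4.4721, 3.3541, 8.0623)

L_1: Δ = A_1−P = (7.0000, -1.0000) → ‖Δ‖ = √50.0000 = 7.0711
L_2: Δ = A_2−P = (2.0000, 4.0000) → ‖Δ‖ = √20.0000 = 4.4721
L_3: Δ = A_3−P = (-3.0000, 1.5000) → ‖Δ‖ = √11.2500 = 3.3541
L_4: Δ = A_4−P = (7.0000, 4.0000) → ‖Δ‖ = √65.0000 = 8.0623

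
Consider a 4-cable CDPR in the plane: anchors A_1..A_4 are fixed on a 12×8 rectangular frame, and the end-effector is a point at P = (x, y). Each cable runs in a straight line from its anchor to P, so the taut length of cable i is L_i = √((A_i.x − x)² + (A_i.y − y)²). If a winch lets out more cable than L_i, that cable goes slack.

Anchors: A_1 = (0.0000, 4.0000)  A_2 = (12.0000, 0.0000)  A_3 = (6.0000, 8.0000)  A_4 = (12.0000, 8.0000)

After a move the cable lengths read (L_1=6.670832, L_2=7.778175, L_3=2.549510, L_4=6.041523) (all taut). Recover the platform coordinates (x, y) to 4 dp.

(6.5000, 5.5000)

each cable: (A_i−P)·(A_i−P) = L_i²; let k_i = ‖A_i‖²−L_i²
k_1 = 0.0000+16.0000−44.5000 = -28.5000
row 1: -24.0000x + 8.0000y = -112.0000  (k_2=83.5000)
row 2: -12.0000x − 8.0000y = -122.0000  (k_3=93.5000)
row 3: -24.0000x − 8.0000y = -200.0000  (k_4=171.5000)
Cramer on rows 1–2 → x = 6.5000, y = 5.5000
check cable 4: ‖A_4−P‖² = 36.5000 ≈ L_4² = 36.5000 ✓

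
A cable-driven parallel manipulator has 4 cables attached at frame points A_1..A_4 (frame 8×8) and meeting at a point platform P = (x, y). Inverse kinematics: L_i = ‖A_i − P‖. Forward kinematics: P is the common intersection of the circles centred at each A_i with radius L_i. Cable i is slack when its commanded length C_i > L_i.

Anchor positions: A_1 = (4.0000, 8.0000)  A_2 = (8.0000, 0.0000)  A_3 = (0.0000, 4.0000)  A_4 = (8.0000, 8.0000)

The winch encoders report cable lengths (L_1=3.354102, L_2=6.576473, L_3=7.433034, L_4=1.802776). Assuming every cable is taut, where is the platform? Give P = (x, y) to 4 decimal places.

(7.0000, 6.5000)

circle eqns → linear via eq_j − eq_1; set q_j = A_j·A_j − L_j²
q_1 = 16.0000+64.0000−11.2500 = 68.7500
-8.0000·x + 16.0000·y = q_1−q_2 = 48.0000
8.0000·x + 8.0000·y = q_1−q_3 = 108.0000
-8.0000·x + 0.0000·y = q_1−q_4 = -56.0000
solve first two rows → x=7.0000, y=6.5000
check cable 4: ‖A_4−P‖² = 3.2500 ≈ L_4² = 3.2500 ✓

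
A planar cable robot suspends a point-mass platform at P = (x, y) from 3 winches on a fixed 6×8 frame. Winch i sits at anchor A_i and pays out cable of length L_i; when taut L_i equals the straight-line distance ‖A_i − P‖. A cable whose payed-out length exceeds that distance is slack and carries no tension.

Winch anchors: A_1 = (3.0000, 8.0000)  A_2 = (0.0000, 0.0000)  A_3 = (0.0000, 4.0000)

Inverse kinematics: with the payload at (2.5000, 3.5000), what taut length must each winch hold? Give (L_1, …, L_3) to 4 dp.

(4.5277, 4.3012, 2.5495)

cable 1: Δx=0.5000, Δy=4.5000; L_1 = √(Δx²+Δy²) = 4.5277
cable 2: Δx=-2.5000, Δy=-3.5000; L_2 = √(Δx²+Δy²) = 4.3012
cable 3: Δx=-2.5000, Δy=0.5000; L_3 = √(Δx²+Δy²) = 2.5495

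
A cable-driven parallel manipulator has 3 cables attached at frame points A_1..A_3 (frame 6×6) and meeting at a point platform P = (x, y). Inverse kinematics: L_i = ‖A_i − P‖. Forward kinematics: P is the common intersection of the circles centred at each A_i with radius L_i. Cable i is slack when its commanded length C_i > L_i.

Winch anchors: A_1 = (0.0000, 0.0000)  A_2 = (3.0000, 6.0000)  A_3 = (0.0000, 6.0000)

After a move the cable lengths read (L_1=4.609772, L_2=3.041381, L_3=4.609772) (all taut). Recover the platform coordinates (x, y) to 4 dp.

expand ‖A_i−P‖²=L_i² and subtract eq 1 (q_i ≔ ‖A_i‖²−L_i²)
q_1 = 0.0000+0.0000−21.2500 = -21.2500
eq1−eq2 → [-6.0000  -12.0000]·P = -57.0000
eq1−eq3 → [0.0000  -12.0000]·P = -36.0000
2×2 solve → P = (3.5000, 3.0000)

(3.5000, 3.0000)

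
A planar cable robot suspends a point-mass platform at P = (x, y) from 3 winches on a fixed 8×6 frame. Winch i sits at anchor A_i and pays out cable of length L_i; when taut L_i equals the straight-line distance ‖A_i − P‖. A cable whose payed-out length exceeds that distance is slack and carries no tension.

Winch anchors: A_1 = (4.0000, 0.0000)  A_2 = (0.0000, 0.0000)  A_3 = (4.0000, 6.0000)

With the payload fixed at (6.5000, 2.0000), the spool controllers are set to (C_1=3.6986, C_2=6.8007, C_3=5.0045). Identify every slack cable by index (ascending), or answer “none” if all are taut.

1, 3

cable 1: √((-2.5000)²+(-2.0000)²)=3.2016, C_1=3.6986: slack
cable 2: √((-6.5000)²+(-2.0000)²)=6.8007, C_2=6.8007: taut
cable 3: √((-2.5000)²+(4.0000)²)=4.7170, C_3=5.0045: slack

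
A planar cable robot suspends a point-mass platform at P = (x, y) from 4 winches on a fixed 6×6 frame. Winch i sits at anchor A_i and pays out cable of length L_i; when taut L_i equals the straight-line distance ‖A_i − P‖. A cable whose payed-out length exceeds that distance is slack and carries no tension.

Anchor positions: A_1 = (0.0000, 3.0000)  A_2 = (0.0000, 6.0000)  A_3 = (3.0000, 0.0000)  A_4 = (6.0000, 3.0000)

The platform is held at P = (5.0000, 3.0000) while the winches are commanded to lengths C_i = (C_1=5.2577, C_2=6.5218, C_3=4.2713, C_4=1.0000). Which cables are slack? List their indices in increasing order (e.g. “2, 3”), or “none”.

1, 2, 3

cable 1: √((-5.0000)²+(0.0000)²)=5.0000, C_1=5.2577: slack
cable 2: √((-5.0000)²+(3.0000)²)=5.8310, C_2=6.5218: slack
cable 3: √((-2.0000)²+(-3.0000)²)=3.6056, C_3=4.2713: slack
cable 4: √((1.0000)²+(0.0000)²)=1.0000, C_4=1.0000: taut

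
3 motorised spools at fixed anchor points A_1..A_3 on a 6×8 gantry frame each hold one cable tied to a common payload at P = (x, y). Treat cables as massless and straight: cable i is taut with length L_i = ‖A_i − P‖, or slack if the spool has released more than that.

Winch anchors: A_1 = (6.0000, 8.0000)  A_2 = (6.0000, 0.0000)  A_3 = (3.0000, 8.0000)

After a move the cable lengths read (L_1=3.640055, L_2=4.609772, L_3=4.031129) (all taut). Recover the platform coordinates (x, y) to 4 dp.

each cable: (A_i−P)·(A_i−P) = L_i²; let c_i = ‖A_i‖²−L_i²
c_1 = 36.0000+64.0000−13.2500 = 86.7500
row 1: 0.0000x + 16.0000y = 72.0000  (c_2=14.7500)
row 2: 6.0000x + 0.0000y = 30.0000  (c_3=56.7500)
Cramer on rows 1–2 → x = 5.0000, y = 4.5000

(5.0000, 4.5000)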